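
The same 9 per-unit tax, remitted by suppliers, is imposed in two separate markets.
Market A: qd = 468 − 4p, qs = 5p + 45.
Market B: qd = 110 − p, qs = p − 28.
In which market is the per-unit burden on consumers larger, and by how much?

Market A, by 0.5.

Market A: pre-tax p* = 47, q* = 280; post-tax q = 260; per-unit burden on consumers = 5.
Market B: pre-tax p* = 69, q* = 41; post-tax q = 36.5; per-unit burden on consumers = 4.5.
Difference: 5 vs 4.5 → market A is larger by 0.5.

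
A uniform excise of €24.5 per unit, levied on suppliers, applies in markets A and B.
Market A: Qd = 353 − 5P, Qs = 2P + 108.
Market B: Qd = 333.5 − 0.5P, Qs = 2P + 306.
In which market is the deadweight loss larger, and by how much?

Market A: pre-tax P* = €35, Q* = 178; post-tax Q = 143; deadweight loss = €428.75.
Market B: pre-tax P* = €11, Q* = 328; post-tax Q = 318.2; deadweight loss = €120.05.
Difference: €428.75 vs €120.05 → market A is larger by €308.7.

Market A, by €308.7.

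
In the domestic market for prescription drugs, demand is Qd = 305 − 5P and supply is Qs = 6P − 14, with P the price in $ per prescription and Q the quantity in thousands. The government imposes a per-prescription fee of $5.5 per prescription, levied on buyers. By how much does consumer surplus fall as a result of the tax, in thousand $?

Before the tax: set 305 − 5P = 6P − 14 → P* = $29, Q* = 160.
With the tax collected from buyers, demand (in seller-price terms) shifts: Qd = 305 − 5(P + 5.5).
New equilibrium: buyers pay $32, suppliers receive $26.5, Q = 145. (Wedge: Pb − Ps = 5.5.)
ΔCS is the trapezoid between Q = 145 and Q = 160 of height $3: ½ · (160 + 145) · 3 = $457.5.

Consumer surplus falls by $457.5 thousand.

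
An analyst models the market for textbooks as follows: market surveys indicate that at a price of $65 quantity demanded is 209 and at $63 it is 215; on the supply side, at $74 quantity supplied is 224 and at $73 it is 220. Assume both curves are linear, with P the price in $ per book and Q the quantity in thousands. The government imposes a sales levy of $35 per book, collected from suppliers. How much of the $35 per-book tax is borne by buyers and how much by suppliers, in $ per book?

Buyers bear $20 per book; suppliers bear $15 per book.

Demand slope: (215 − 209)/(63 − 65) = -3, so Qd = 404 − 3P.
Supply slope: (220 − 224)/(73 − 74) = 4, so Qs = 4P − 72.
Before the tax: set 404 − 3P = 4P − 72 → P* = $68, Q* = 200.
With the tax collected from suppliers, supply shifts: Qs = 4(P − 35) − 72.
Solving gives Q = 140 with buyers paying $88 and suppliers receiving $53 (the $35 wedge).
Burden on buyers: $20; on suppliers: $15. (They sum to $35.)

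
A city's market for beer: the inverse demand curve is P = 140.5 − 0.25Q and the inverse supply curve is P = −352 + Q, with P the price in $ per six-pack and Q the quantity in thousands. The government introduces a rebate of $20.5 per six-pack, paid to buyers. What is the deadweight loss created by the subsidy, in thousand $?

Rewrite in direct form: Qd = 562 − 4P and Qs = P + 352.
Before the subsidy: set 562 − 4P = P + 352 → P* = $42, Q* = 394.
With a per-unit subsidy paid to buyers, each effectively pays P − 20.5, so demand becomes Qd = 562 − 4(P − 20.5).
Solving gives Q = 410.4 with buyers paying $37.9 and sellers receiving $58.4 (the $20.5 wedge).
Quantity rises by |ΔQ| = |394 − 410.4| = 16.4.
DWL = ½ · t · |ΔQ| = ½ · 20.5 · 16.4 = $168.1.

Deadweight loss = $168.1 thousand.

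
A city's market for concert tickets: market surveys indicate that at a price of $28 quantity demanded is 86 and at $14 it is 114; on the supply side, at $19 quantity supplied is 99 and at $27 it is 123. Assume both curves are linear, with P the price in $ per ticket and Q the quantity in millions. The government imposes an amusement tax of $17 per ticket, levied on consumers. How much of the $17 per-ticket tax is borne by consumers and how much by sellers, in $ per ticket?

Consumers bear $10.2 per ticket; sellers bear $6.8 per ticket.

Demand slope: (114 − 86)/(14 − 28) = -2, so Qd = 142 − 2P.
Supply slope: (123 − 99)/(27 − 19) = 3, so Qs = 3P + 42.
Without the tax, 142 − 2P = 3P + 42 gives 5P = 100, so P* = $20 and Q* = 102.
With the tax collected from consumers, demand (in seller-price terms) shifts: Qd = 142 − 2(P + 17).
Solving gives Q = 81.6 with consumers paying $30.2 and sellers receiving $13.2 (the $17 wedge).
Burden on consumers: $10.2; on sellers: $6.8. (They sum to $17.)
The less price-elastic side of the market bears the larger share of a per-unit tax.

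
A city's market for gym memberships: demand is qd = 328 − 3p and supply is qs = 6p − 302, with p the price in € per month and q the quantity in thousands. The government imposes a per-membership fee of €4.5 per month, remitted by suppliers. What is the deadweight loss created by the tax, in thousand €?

Deadweight loss = €20.25 thousand.

Before the tax: set 328 − 3p = 6p − 302 → p* = €70, q* = 118.
With the tax collected from suppliers, supply shifts: qs = 6(p − 4.5) − 302.
New equilibrium: buyers pay €73, suppliers receive €68.5, q = 109. (Wedge: pb − ps = 4.5.)
Quantity falls by |ΔQ| = |118 − 109| = 9.
DWL = ½ · t · |ΔQ| = ½ · 4.5 · 9 = €20.25.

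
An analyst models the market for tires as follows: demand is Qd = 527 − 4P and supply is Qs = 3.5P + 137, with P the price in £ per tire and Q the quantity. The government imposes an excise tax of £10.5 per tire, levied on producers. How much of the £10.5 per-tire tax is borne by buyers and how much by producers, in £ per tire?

Before the tax: set 527 − 4P = 3.5P + 137 → P* = £52, Q* = 319.
With the tax collected from producers, supply shifts: Qs = 3.5(P − 10.5) + 137.
Solving gives Q = 299.4 with buyers paying £56.9 and producers receiving £46.4 (the £10.5 wedge).
Burden on buyers: £4.9; on producers: £5.6. (They sum to £10.5.)

Buyers bear £4.9 per tire; producers bear £5.6 per tire.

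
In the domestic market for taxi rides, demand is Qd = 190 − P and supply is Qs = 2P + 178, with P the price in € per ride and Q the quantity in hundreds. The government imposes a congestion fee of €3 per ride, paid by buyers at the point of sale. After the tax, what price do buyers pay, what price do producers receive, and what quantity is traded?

Buyers pay €6; producers receive €3; quantity = 184.

Without the tax, 190 − P = 2P + 178 gives 3P = 12, so P* = €4 and Q* = 186.
With the tax collected from buyers, demand (in seller-price terms) shifts: Qd = 190 − (P + 3).
Solving gives Q = 184 with buyers paying €6 and producers receiving €3 (the €3 wedge).
The less price-elastic side of the market bears the larger share of a per-unit tax.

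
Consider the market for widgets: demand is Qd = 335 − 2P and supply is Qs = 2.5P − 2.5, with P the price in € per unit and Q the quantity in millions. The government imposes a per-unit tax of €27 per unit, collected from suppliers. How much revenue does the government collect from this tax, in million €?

Tax revenue = €4185 million.

Before the tax: set 335 − 2P = 2.5P − 2.5 → P* = €75, Q* = 185.
With the tax collected from suppliers, supply shifts: Qs = 2.5(P − 27) − 2.5.
New equilibrium: buyers pay €90, suppliers receive €63, Q = 155. (Wedge: Pb − Ps = 27.)
Revenue = t · Q = 27 · 155 = €4185.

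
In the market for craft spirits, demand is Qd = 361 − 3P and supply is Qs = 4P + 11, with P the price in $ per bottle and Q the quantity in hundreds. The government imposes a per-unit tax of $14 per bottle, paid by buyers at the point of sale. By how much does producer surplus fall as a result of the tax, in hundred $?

Producer surplus falls by $1194 hundred.

Without the tax, 361 − 3P = 4P + 11 gives 7P = 350, so P* = $50 and Q* = 211.
With the tax collected from buyers, demand (in seller-price terms) shifts: Qd = 361 − 3(P + 14).
Solving gives Q = 187 with buyers paying $58 and producers receiving $44 (the $14 wedge).
ΔPS is the trapezoid between Q = 187 and Q = 211 of height $6: ½ · (211 + 187) · 6 = $1194.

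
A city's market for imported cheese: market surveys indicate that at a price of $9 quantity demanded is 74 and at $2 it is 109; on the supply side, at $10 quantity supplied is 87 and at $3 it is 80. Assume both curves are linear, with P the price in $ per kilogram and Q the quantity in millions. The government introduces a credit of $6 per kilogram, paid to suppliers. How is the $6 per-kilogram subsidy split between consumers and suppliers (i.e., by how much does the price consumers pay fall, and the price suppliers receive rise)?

Consumers gain $1 per kilogram; suppliers gain $5 per kilogram.

Demand slope: (109 − 74)/(2 − 9) = -5, so Qd = 119 − 5P.
Supply slope: (80 − 87)/(3 − 10) = 1, so Qs = P + 77.
Without the subsidy, 119 − 5P = P + 77 gives 6P = 42, so P* = $7 and Q* = 84.
With a per-unit subsidy paid to suppliers, each receives P + 6 per unit sold, so supply becomes Qs = (P + 6) + 77.
New equilibrium: consumers pay $6, suppliers receive $12, Q = 89. (Wedge: Pb − Ps = −6.)
Gain to consumers: $1; to suppliers: $5. (They sum to $6.)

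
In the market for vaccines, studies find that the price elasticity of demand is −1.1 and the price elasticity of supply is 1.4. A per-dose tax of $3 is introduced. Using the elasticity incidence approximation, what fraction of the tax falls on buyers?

Buyers' share ≈ 0.56.

Incidence ratio: buyers' share ≈ εs / (εs + |εd|) = 1.4 / (1.4 + 1.1) = 0.56.
Supply is the more elastic side, so buyers bear the larger share.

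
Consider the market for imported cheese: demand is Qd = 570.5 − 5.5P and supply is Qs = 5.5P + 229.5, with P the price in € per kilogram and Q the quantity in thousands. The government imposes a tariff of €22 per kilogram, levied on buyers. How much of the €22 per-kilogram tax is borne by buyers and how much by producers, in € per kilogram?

Without the tax, 570.5 − 5.5P = 5.5P + 229.5 gives 11P = 341, so P* = €31 and Q* = 400.
With the tax collected from buyers, demand (in seller-price terms) shifts: Qd = 570.5 − 5.5(P + 22).
New equilibrium: buyers pay €42, producers receive €20, Q = 339.5. (Wedge: Pb − Ps = 22.)
Burden on buyers: €11; on producers: €11. (They sum to €22.)
The less price-elastic side of the market bears the larger share of a per-unit tax.

Buyers bear €11 per kilogram; producers bear €11 per kilogram.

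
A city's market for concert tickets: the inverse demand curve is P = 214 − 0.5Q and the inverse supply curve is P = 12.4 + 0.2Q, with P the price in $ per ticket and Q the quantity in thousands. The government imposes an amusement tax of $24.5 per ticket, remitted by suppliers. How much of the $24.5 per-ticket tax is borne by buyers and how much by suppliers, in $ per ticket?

Inverting to Q(P) form: Qd = 428 − 2P; Qs = 5P − 62.
Before the tax: set 428 − 2P = 5P − 62 → P* = $70, Q* = 288.
With the tax collected from suppliers, supply shifts: Qs = 5(P − 24.5) − 62.
Solving gives Q = 253 with buyers paying $87.5 and suppliers receiving $63 (the $24.5 wedge).
Burden on buyers: $17.5; on suppliers: $7. (They sum to $24.5.)
The less price-elastic side of the market bears the larger share of a per-unit tax.

Buyers bear $17.5 per ticket; suppliers bear $7 per ticket.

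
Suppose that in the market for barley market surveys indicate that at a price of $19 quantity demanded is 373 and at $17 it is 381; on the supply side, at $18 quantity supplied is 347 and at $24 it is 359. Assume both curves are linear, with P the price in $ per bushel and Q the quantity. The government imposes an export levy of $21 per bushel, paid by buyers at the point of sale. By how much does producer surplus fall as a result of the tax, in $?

Demand slope: (381 − 373)/(17 − 19) = -4, so Qd = 449 − 4P.
Supply slope: (359 − 347)/(24 − 18) = 2, so Qs = 2P + 311.
Without the tax, 449 − 4P = 2P + 311 gives 6P = 138, so P* = $23 and Q* = 357.
With the tax collected from buyers, demand (in seller-price terms) shifts: Qd = 449 − 4(P + 21).
New equilibrium: buyers pay $30, producers receive $9, Q = 329. (Wedge: Pb − Ps = 21.)
ΔPS is the trapezoid between Q = 329 and Q = 357 of height $14: ½ · (357 + 329) · 14 = $4802.

Producer surplus falls by $4802.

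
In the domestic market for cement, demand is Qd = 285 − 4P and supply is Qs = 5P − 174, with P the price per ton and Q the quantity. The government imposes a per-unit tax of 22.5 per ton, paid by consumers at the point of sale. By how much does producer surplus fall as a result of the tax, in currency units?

Without the tax, 285 − 4P = 5P − 174 gives 9P = 459, so P* = 51 and Q* = 81.
With the tax collected from consumers, demand (in seller-price terms) shifts: Qd = 285 − 4(P + 22.5).
New equilibrium: consumers pay 63.5, producers receive 41, Q = 31. (Wedge: Pb − Ps = 22.5.)
ΔPS is the trapezoid between Q = 31 and Q = 81 of height 10: ½ · (81 + 31) · 10 = 560.

Producer surplus falls by 560.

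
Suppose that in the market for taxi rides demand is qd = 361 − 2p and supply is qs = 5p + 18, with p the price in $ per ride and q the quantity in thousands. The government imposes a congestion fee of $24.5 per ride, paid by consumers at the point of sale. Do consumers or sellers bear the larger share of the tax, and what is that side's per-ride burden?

Without the tax, 361 − 2p = 5p + 18 gives 7p = 343, so p* = $49 and q* = 263.
With the tax collected from consumers, demand (in seller-price terms) shifts: qd = 361 − 2(p + 24.5).
New equilibrium: consumers pay $66.5, sellers receive $42, q = 228. (Wedge: pb − ps = 24.5.)
Per-ride burden: consumers $17.5, sellers $7.
Consumers take the larger share because demand is less price-elastic here (demand slope 2 vs supply slope 5).
The less price-elastic side of the market bears the larger share of a per-unit tax.

Consumers bear the larger share: $17.5 per ride.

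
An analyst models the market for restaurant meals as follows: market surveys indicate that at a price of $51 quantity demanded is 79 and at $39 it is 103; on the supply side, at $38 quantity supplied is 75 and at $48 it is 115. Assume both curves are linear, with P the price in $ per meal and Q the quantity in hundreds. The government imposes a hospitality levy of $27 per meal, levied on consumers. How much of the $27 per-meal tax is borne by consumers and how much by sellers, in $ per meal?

Demand slope: (103 − 79)/(39 − 51) = -2, so Qd = 181 − 2P.
Supply slope: (115 − 75)/(48 − 38) = 4, so Qs = 4P − 77.
Without the tax, 181 − 2P = 4P − 77 gives 6P = 258, so P* = $43 and Q* = 95.
With the tax collected from consumers, demand (in seller-price terms) shifts: Qd = 181 − 2(P + 27).
Solving gives Q = 59 with consumers paying $61 and sellers receiving $34 (the $27 wedge).
Burden on consumers: $18; on sellers: $9. (They sum to $27.)
The less price-elastic side of the market bears the larger share of a per-unit tax.

Consumers bear $18 per meal; sellers bear $9 per meal.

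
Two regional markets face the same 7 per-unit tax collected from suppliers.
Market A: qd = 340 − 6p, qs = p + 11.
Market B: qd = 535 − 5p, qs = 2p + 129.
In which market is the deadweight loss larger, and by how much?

Market B, by 14.

Market A: pre-tax p* = 47, q* = 58; post-tax q = 52; deadweight loss = 21.
Market B: pre-tax p* = 58, q* = 245; post-tax q = 235; deadweight loss = 35.
Difference: 21 vs 35 → market B is larger by 14.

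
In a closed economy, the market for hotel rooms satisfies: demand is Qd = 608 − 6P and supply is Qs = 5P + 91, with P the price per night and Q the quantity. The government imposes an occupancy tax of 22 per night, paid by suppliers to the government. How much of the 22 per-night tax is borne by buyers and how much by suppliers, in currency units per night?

Buyers bear 10 per night; suppliers bear 12 per night.

Without the tax, 608 − 6P = 5P + 91 gives 11P = 517, so P* = 47 and Q* = 326.
With the tax collected from suppliers, supply shifts: Qs = 5(P − 22) + 91.
New equilibrium: buyers pay 57, suppliers receive 35, Q = 266. (Wedge: Pb − Ps = 22.)
Burden on buyers: 10; on suppliers: 12. (They sum to 22.)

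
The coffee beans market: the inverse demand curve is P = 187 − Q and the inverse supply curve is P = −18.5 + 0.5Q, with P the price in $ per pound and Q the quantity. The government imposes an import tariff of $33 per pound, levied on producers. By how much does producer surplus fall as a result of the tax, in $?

Producer surplus falls by $1386.

Inverting to Q(P) form: Qd = 187 − P; Qs = 2P + 37.
Without the tax, 187 − P = 2P + 37 gives 3P = 150, so P* = $50 and Q* = 137.
With the tax collected from producers, supply shifts: Qs = 2(P − 33) + 37.
New equilibrium: buyers pay $72, producers receive $39, Q = 115. (Wedge: Pb − Ps = 33.)
ΔPS is the trapezoid between Q = 115 and Q = 137 of height $11: ½ · (137 + 115) · 11 = $1386.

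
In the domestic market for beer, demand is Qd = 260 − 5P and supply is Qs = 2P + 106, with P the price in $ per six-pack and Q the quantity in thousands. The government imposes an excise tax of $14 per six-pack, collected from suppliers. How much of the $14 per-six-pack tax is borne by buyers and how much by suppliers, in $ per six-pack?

Buyers bear $4 per six-pack; suppliers bear $10 per six-pack.

Without the tax, 260 − 5P = 2P + 106 gives 7P = 154, so P* = $22 and Q* = 150.
With the tax collected from suppliers, supply shifts: Qs = 2(P − 14) + 106.
Solving gives Q = 130 with buyers paying $26 and suppliers receiving $12 (the $14 wedge).
Burden on buyers: $4; on suppliers: $10. (They sum to $14.)
The less price-elastic side of the market bears the larger share of a per-unit tax.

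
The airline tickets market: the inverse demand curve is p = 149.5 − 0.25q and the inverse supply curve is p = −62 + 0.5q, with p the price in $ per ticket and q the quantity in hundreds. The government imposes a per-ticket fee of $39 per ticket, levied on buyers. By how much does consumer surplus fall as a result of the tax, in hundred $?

Consumer surplus falls by $3328 hundred.

Rewrite in direct form: qd = 598 − 4p and qs = 2p + 124.
Without the tax, 598 − 4p = 2p + 124 gives 6p = 474, so p* = $79 and q* = 282.
With the tax collected from buyers, demand (in seller-price terms) shifts: qd = 598 − 4(p + 39).
New equilibrium: buyers pay $92, sellers receive $53, q = 230. (Wedge: pb − ps = 39.)
ΔCS is the trapezoid between Q = 230 and Q = 282 of height $13: ½ · (282 + 230) · 13 = $3328.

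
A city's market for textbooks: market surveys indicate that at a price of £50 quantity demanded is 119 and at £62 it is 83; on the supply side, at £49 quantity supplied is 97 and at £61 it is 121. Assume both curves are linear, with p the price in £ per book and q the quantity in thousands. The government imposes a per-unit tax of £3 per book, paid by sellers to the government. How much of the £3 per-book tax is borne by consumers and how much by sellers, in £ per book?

Demand slope: (83 − 119)/(62 − 50) = -3, so qd = 269 − 3p.
Supply slope: (121 − 97)/(61 − 49) = 2, so qs = 2p − 1.
Without the tax, 269 − 3p = 2p − 1 gives 5p = 270, so p* = £54 and q* = 107.
With the tax collected from sellers, supply shifts: qs = 2(p − 3) − 1.
Solving gives q = 103.4 with consumers paying £55.2 and sellers receiving £52.2 (the £3 wedge).
Burden on consumers: £1.2; on sellers: £1.8. (They sum to £3.)

Consumers bear £1.2 per book; sellers bear £1.8 per book.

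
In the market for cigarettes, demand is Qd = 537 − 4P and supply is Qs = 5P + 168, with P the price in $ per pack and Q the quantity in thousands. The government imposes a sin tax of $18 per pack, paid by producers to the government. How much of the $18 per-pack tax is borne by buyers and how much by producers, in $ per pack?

Before the tax: set 537 − 4P = 5P + 168 → P* = $41, Q* = 373.
With the tax collected from producers, supply shifts: Qs = 5(P − 18) + 168.
Solving gives Q = 333 with buyers paying $51 and producers receiving $33 (the $18 wedge).
Burden on buyers: $10; on producers: $8. (They sum to $18.)

Buyers bear $10 per pack; producers bear $8 per pack.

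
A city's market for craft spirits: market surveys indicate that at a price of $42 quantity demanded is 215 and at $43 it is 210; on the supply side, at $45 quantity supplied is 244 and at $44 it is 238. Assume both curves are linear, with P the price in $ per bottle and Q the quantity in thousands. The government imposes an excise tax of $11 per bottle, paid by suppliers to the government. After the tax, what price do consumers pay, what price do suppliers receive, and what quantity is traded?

Demand slope: (210 − 215)/(43 − 42) = -5, so Qd = 425 − 5P.
Supply slope: (238 − 244)/(44 − 45) = 6, so Qs = 6P − 26.
Before the tax: set 425 − 5P = 6P − 26 → P* = $41, Q* = 220.
With the tax collected from suppliers, supply shifts: Qs = 6(P − 11) − 26.
Solving gives Q = 190 with consumers paying $47 and suppliers receiving $36 (the $11 wedge).
The less price-elastic side of the market bears the larger share of a per-unit tax.

Consumers pay $47; suppliers receive $36; quantity = 190.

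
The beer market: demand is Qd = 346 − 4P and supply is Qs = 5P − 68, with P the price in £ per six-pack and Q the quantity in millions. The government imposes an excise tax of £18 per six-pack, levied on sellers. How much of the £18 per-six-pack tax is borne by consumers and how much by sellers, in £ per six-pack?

Consumers bear £10 per six-pack; sellers bear £8 per six-pack.

Without the tax, 346 − 4P = 5P − 68 gives 9P = 414, so P* = £46 and Q* = 162.
With the tax collected from sellers, supply shifts: Qs = 5(P − 18) − 68.
New equilibrium: consumers pay £56, sellers receive £38, Q = 122. (Wedge: Pb − Ps = 18.)
Burden on consumers: £10; on sellers: £8. (They sum to £18.)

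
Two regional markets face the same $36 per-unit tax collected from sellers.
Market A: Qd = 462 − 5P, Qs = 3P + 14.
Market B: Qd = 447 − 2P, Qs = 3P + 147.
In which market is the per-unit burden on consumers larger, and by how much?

Market B, by $8.1.

Market A: pre-tax P* = $56, Q* = 182; post-tax Q = 114.5; per-unit burden on consumers = $13.5.
Market B: pre-tax P* = $60, Q* = 327; post-tax Q = 283.8; per-unit burden on consumers = $21.6.
Difference: $13.5 vs $21.6 → market B is larger by $8.1.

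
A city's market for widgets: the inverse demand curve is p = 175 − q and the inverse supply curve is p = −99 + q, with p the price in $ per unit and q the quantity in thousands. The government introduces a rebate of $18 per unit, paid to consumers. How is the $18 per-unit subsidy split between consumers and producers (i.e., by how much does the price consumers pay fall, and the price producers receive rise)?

Rewrite in direct form: qd = 175 − p and qs = p + 99.
Without the subsidy, 175 − p = p + 99 gives 2p = 76, so p* = $38 and q* = 137.
With a per-unit subsidy paid to consumers, each effectively pays p − 18, so demand becomes qd = 175 − (p − 18).
Solving gives q = 146 with consumers paying $29 and producers receiving $47 (the $18 wedge).
Gain to consumers: $9; to producers: $9. (They sum to $18.)

Consumers gain $9 per unit; producers gain $9 per unit.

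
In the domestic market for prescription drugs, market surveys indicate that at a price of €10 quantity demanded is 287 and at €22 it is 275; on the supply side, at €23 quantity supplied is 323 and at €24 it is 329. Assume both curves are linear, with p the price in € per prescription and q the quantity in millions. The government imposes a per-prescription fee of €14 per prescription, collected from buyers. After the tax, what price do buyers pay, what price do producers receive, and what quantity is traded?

Demand slope: (275 − 287)/(22 − 10) = -1, so qd = 297 − p.
Supply slope: (329 − 323)/(24 − 23) = 6, so qs = 6p + 185.
Without the tax, 297 − p = 6p + 185 gives 7p = 112, so p* = €16 and q* = 281.
With the tax collected from buyers, demand (in seller-price terms) shifts: qd = 297 − (p + 14).
Solving gives q = 269 with buyers paying €28 and producers receiving €14 (the €14 wedge).

Buyers pay €28; producers receive €14; quantity = 269.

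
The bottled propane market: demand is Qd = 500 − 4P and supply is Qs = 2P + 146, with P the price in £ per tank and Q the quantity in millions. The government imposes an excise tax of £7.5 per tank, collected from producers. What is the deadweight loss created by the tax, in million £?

Before the tax: set 500 − 4P = 2P + 146 → P* = £59, Q* = 264.
With the tax collected from producers, supply shifts: Qs = 2(P − 7.5) + 146.
Solving gives Q = 254 with consumers paying £61.5 and producers receiving £54 (the £7.5 wedge).
Quantity falls by |ΔQ| = |264 − 254| = 10.
DWL = ½ · t · |ΔQ| = ½ · 7.5 · 10 = £37.5.

Deadweight loss = £37.5 million.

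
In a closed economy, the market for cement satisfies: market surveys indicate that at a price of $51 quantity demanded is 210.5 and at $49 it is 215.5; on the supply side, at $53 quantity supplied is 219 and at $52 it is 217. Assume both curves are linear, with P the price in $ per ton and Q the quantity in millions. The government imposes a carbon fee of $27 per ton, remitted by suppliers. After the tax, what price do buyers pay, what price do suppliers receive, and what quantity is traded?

Demand slope: (215.5 − 210.5)/(49 − 51) = -2.5, so Qd = 338 − 2.5P.
Supply slope: (217 − 219)/(52 − 53) = 2, so Qs = 2P + 113.
Without the tax, 338 − 2.5P = 2P + 113 gives 4.5P = 225, so P* = $50 and Q* = 213.
With the tax collected from suppliers, supply shifts: Qs = 2(P − 27) + 113.
New equilibrium: buyers pay $62, suppliers receive $35, Q = 183. (Wedge: Pb − Ps = 27.)

Buyers pay $62; suppliers receive $35; quantity = 183.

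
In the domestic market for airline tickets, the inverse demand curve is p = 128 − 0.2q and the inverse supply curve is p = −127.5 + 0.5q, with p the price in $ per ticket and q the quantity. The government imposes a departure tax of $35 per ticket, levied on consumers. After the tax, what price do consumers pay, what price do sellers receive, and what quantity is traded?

Consumers pay $65; sellers receive $30; quantity = 315.

Rewrite in direct form: qd = 640 − 5p and qs = 2p + 255.
Before the tax: set 640 − 5p = 2p + 255 → p* = $55, q* = 365.
With the tax collected from consumers, demand (in seller-price terms) shifts: qd = 640 − 5(p + 35).
Solving gives q = 315 with consumers paying $65 and sellers receiving $30 (the $35 wedge).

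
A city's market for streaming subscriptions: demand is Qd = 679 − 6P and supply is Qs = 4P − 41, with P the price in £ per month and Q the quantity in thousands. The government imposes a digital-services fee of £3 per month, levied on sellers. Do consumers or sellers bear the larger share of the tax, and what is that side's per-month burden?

Without the tax, 679 − 6P = 4P − 41 gives 10P = 720, so P* = £72 and Q* = 247.
With the tax collected from sellers, supply shifts: Qs = 4(P − 3) − 41.
Solving gives Q = 239.8 with consumers paying £73.2 and sellers receiving £70.2 (the £3 wedge).
Per-month burden: consumers £1.2, sellers £1.8.
Sellers take the larger share because supply is less price-elastic here (demand slope 6 vs supply slope 4).
The less price-elastic side of the market bears the larger share of a per-unit tax.

Sellers bear the larger share: £1.8 per month.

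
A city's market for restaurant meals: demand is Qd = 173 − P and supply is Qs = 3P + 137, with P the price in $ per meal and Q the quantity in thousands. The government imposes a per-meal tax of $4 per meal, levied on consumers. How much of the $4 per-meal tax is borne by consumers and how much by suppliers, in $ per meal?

Before the tax: set 173 − P = 3P + 137 → P* = $9, Q* = 164.
With the tax collected from consumers, demand (in seller-price terms) shifts: Qd = 173 − (P + 4).
Solving gives Q = 161 with consumers paying $12 and suppliers receiving $8 (the $4 wedge).
Burden on consumers: $3; on suppliers: $1. (They sum to $4.)
The less price-elastic side of the market bears the larger share of a per-unit tax.

Consumers bear $3 per meal; suppliers bear $1 per meal.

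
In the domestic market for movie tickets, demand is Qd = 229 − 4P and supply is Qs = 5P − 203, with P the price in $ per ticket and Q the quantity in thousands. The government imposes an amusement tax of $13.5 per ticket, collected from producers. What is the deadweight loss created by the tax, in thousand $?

Deadweight loss = $202.5 thousand.

Before the tax: set 229 − 4P = 5P − 203 → P* = $48, Q* = 37.
With the tax collected from producers, supply shifts: Qs = 5(P − 13.5) − 203.
Solving gives Q = 7 with consumers paying $55.5 and producers receiving $42 (the $13.5 wedge).
Quantity falls by |ΔQ| = |37 − 7| = 30.
DWL = ½ · t · |ΔQ| = ½ · 13.5 · 30 = $202.5.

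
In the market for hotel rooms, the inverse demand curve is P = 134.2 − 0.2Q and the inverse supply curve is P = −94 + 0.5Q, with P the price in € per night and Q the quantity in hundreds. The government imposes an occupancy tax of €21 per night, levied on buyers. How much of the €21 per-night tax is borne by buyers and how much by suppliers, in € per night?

Inverting to Q(P) form: Qd = 671 − 5P; Qs = 2P + 188.
Without the tax, 671 − 5P = 2P + 188 gives 7P = 483, so P* = €69 and Q* = 326.
With the tax collected from buyers, demand (in seller-price terms) shifts: Qd = 671 − 5(P + 21).
New equilibrium: buyers pay €75, suppliers receive €54, Q = 296. (Wedge: Pb − Ps = 21.)
Burden on buyers: €6; on suppliers: €15. (They sum to €21.)
The less price-elastic side of the market bears the larger share of a per-unit tax.

Buyers bear €6 per night; suppliers bear €15 per night.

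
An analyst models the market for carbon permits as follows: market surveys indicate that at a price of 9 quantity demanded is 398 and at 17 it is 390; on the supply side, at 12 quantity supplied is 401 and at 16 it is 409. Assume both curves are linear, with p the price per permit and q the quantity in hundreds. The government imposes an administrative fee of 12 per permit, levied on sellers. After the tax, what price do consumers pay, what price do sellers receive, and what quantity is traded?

Demand slope: (390 − 398)/(17 − 9) = -1, so qd = 407 − p.
Supply slope: (409 − 401)/(16 − 12) = 2, so qs = 2p + 377.
Before the tax: set 407 − p = 2p + 377 → p* = 10, q* = 397.
With the tax collected from sellers, supply shifts: qs = 2(p − 12) + 377.
Solving gives q = 389 with consumers paying 18 and sellers receiving 6 (the 12 wedge).
The less price-elastic side of the market bears the larger share of a per-unit tax.

Consumers pay 18; sellers receive 6; quantity = 389.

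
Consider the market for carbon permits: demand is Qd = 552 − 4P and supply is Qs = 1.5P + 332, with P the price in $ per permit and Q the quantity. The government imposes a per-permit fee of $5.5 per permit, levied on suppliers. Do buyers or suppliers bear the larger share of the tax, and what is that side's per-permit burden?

Before the tax: set 552 − 4P = 1.5P + 332 → P* = $40, Q* = 392.
With the tax collected from suppliers, supply shifts: Qs = 1.5(P − 5.5) + 332.
New equilibrium: buyers pay $41.5, suppliers receive $36, Q = 386. (Wedge: Pb − Ps = 5.5.)
Per-permit burden: buyers $1.5, suppliers $4.
Suppliers take the larger share because supply is less price-elastic here (demand slope 4 vs supply slope 1.5).
The less price-elastic side of the market bears the larger share of a per-unit tax.

Suppliers bear the larger share: $4 per permit.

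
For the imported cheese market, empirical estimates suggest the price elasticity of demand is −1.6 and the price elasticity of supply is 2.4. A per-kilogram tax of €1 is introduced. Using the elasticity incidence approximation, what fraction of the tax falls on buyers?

Buyers' share ≈ 0.6.

Incidence ratio: buyers' share ≈ εs / (εs + |εd|) = 2.4 / (2.4 + 1.6) = 0.6.
Supply is the more elastic side, so buyers bear the larger share.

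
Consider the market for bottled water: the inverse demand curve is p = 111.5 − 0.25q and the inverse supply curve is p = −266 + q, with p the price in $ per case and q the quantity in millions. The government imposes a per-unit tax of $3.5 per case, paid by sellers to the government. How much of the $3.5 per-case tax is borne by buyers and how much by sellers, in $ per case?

Rewrite in direct form: qd = 446 − 4p and qs = p + 266.
Without the tax, 446 − 4p = p + 266 gives 5p = 180, so p* = $36 and q* = 302.
With the tax collected from sellers, supply shifts: qs = (p − 3.5) + 266.
New equilibrium: buyers pay $36.7, sellers receive $33.2, q = 299.2. (Wedge: pb − ps = 3.5.)
Burden on buyers: $0.7; on sellers: $2.8. (They sum to $3.5.)

Buyers bear $0.7 per case; sellers bear $2.8 per case.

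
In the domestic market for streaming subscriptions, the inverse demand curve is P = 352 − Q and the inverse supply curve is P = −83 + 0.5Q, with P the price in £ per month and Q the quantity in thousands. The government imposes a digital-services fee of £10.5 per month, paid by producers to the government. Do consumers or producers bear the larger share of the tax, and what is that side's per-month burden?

Rewrite in direct form: Qd = 352 − P and Qs = 2P + 166.
Without the tax, 352 − P = 2P + 166 gives 3P = 186, so P* = £62 and Q* = 290.
With the tax collected from producers, supply shifts: Qs = 2(P − 10.5) + 166.
New equilibrium: consumers pay £69, producers receive £58.5, Q = 283. (Wedge: Pb − Ps = 10.5.)
Per-month burden: consumers £7, producers £3.5.
Consumers take the larger share because demand is less price-elastic here (demand slope 1 vs supply slope 2).

Consumers bear the larger share: £7 per month.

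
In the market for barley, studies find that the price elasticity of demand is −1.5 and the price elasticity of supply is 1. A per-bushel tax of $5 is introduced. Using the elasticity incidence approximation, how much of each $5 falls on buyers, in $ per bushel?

Buyers bear ≈ $2 per bushel.

Incidence ratio: buyers' share ≈ εs / (εs + |εd|) = 1 / (1 + 1.5) = 0.4.
So buyers bear ≈ 0.4 × $5 = $2; producers bear $3.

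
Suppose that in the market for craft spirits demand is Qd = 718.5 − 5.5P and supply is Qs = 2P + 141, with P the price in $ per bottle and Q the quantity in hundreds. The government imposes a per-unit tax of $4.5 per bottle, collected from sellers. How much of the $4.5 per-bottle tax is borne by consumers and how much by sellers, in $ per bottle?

Without the tax, 718.5 − 5.5P = 2P + 141 gives 7.5P = 577.5, so P* = $77 and Q* = 295.
With the tax collected from sellers, supply shifts: Qs = 2(P − 4.5) + 141.
Solving gives Q = 288.4 with consumers paying $78.2 and sellers receiving $73.7 (the $4.5 wedge).
Burden on consumers: $1.2; on sellers: $3.3. (They sum to $4.5.)

Consumers bear $1.2 per bottle; sellers bear $3.3 per bottle.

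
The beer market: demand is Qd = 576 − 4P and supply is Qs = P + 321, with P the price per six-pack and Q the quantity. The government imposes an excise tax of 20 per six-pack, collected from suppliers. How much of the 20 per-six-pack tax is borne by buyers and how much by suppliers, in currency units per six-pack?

Before the tax: set 576 − 4P = P + 321 → P* = 51, Q* = 372.
With the tax collected from suppliers, supply shifts: Qs = (P − 20) + 321.
New equilibrium: buyers pay 55, suppliers receive 35, Q = 356. (Wedge: Pb − Ps = 20.)
Burden on buyers: 4; on suppliers: 16. (They sum to 20.)
The less price-elastic side of the market bears the larger share of a per-unit tax.

Buyers bear 4 per six-pack; suppliers bear 16 per six-pack.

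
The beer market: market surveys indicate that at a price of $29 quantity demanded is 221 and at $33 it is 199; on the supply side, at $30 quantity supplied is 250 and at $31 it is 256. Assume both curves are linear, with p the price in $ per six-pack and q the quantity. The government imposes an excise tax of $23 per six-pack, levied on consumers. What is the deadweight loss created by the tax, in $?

Demand slope: (199 − 221)/(33 − 29) = -5.5, so qd = 380.5 − 5.5p.
Supply slope: (256 − 250)/(31 − 30) = 6, so qs = 6p + 70.
Without the tax, 380.5 − 5.5p = 6p + 70 gives 11.5p = 310.5, so p* = $27 and q* = 232.
With the tax collected from consumers, demand (in seller-price terms) shifts: qd = 380.5 − 5.5(p + 23).
Solving gives q = 166 with consumers paying $39 and sellers receiving $16 (the $23 wedge).
Quantity falls by |ΔQ| = |232 − 166| = 66.
DWL = ½ · t · |ΔQ| = ½ · 23 · 66 = $759.

Deadweight loss = $759.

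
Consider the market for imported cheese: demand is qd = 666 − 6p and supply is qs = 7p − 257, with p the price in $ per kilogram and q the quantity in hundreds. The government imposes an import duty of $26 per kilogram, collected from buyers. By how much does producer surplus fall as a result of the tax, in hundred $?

Before the tax: set 666 − 6p = 7p − 257 → p* = $71, q* = 240.
With the tax collected from buyers, demand (in seller-price terms) shifts: qd = 666 − 6(p + 26).
New equilibrium: buyers pay $85, producers receive $59, q = 156. (Wedge: pb − ps = 26.)
ΔPS is the trapezoid between Q = 156 and Q = 240 of height $12: ½ · (240 + 156) · 12 = $2376.

Producer surplus falls by $2376 hundred.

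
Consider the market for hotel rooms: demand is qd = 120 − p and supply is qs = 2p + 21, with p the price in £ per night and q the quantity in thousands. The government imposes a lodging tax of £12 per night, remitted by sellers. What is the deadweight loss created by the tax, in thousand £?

Deadweight loss = £48 thousand.

Before the tax: set 120 − p = 2p + 21 → p* = £33, q* = 87.
With the tax collected from sellers, supply shifts: qs = 2(p − 12) + 21.
New equilibrium: consumers pay £41, sellers receive £29, q = 79. (Wedge: pb − ps = 12.)
Quantity falls by |ΔQ| = |87 − 79| = 8.
DWL = ½ · t · |ΔQ| = ½ · 12 · 8 = £48.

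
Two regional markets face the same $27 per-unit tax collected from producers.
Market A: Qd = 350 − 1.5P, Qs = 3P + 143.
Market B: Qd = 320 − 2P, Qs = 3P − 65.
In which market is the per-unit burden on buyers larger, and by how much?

Market A: pre-tax P* = $46, Q* = 281; post-tax Q = 254; per-unit burden on buyers = $18.
Market B: pre-tax P* = $77, Q* = 166; post-tax Q = 133.6; per-unit burden on buyers = $16.2.
Difference: $18 vs $16.2 → market A is larger by $1.8.

Market A, by $1.8.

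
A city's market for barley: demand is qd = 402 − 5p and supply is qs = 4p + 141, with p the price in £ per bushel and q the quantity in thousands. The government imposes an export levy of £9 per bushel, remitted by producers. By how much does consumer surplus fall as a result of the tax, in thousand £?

Without the tax, 402 − 5p = 4p + 141 gives 9p = 261, so p* = £29 and q* = 257.
With the tax collected from producers, supply shifts: qs = 4(p − 9) + 141.
Solving gives q = 237 with consumers paying £33 and producers receiving £24 (the £9 wedge).
ΔCS is the trapezoid between Q = 237 and Q = 257 of height £4: ½ · (257 + 237) · 4 = £988.

Consumer surplus falls by £988 thousand.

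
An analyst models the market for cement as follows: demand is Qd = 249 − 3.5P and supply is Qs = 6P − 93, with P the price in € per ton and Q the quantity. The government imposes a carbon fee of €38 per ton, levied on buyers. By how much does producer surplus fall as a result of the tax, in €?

Before the tax: set 249 − 3.5P = 6P − 93 → P* = €36, Q* = 123.
With the tax collected from buyers, demand (in seller-price terms) shifts: Qd = 249 − 3.5(P + 38).
New equilibrium: buyers pay €60, producers receive €22, Q = 39. (Wedge: Pb − Ps = 38.)
ΔPS is the trapezoid between Q = 39 and Q = 123 of height €14: ½ · (123 + 39) · 14 = €1134.

Producer surplus falls by €1134.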